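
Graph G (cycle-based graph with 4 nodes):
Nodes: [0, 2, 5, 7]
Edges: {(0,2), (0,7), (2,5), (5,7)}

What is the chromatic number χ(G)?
χ(G) = 2

Clique number ω(G) = 2 (lower bound: χ ≥ ω).
The graph is bipartite (no odd cycle), so 2 colors suffice: χ(G) = 2.
A valid 2-coloring: color 1: [0, 5]; color 2: [2, 7].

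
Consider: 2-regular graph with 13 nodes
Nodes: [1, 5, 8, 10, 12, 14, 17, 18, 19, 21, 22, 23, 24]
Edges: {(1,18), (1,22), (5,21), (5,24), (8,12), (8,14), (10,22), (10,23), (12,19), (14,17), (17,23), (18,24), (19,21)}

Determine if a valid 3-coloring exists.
Yes, G is 3-colorable

A valid 3-coloring: color 1: [5, 12, 14, 18, 22, 23]; color 2: [1, 8, 10, 17, 21, 24]; color 3: [19].
(χ(G) = 3 ≤ 3.)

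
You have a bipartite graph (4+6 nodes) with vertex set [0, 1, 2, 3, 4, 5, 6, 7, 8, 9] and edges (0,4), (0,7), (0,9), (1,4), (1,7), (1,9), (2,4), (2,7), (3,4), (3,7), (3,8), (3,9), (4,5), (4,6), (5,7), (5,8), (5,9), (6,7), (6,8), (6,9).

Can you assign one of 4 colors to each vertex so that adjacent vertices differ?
Yes, G is 4-colorable

A valid 4-coloring: color 1: [4, 7, 8, 9]; color 2: [0, 1, 2, 3, 5, 6].
(χ(G) = 2 ≤ 4.)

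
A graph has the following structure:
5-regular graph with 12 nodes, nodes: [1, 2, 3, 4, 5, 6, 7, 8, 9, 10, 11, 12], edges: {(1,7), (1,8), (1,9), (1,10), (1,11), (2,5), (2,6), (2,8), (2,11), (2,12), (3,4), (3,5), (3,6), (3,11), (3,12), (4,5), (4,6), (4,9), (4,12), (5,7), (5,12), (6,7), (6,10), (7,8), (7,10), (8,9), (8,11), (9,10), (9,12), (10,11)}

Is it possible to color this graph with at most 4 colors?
A valid 4-coloring: color 1: [1, 2, 3]; color 2: [8, 10, 12]; color 3: [4, 7, 11]; color 4: [5, 6, 9].
(χ(G) = 4 ≤ 4.)

Yes, G is 4-colorable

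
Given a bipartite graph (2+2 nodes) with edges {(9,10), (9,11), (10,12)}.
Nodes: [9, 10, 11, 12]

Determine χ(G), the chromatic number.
Clique number ω(G) = 2 (lower bound: χ ≥ ω).
The graph is bipartite (no odd cycle), so 2 colors suffice: χ(G) = 2.
A valid 2-coloring: color 1: [9, 12]; color 2: [10, 11].

χ(G) = 2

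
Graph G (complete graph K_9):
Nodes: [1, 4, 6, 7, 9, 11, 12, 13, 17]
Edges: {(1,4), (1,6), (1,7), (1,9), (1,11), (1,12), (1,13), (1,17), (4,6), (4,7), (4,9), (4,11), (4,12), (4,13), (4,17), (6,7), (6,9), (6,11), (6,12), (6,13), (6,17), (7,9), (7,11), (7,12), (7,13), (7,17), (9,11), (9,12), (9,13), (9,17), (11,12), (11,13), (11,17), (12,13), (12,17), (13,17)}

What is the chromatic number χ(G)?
Clique number ω(G) = 9 (lower bound: χ ≥ ω).
The clique on [1, 4, 6, 7, 9, 11, 12, 13, 17] has size 9, forcing χ ≥ 9, and the coloring below uses 9 colors, so χ(G) = 9.
A valid 9-coloring: color 1: [17]; color 2: [4]; color 3: [7]; color 4: [11]; color 5: [9]; color 6: [12]; color 7: [13]; color 8: [6]; color 9: [1].

χ(G) = 9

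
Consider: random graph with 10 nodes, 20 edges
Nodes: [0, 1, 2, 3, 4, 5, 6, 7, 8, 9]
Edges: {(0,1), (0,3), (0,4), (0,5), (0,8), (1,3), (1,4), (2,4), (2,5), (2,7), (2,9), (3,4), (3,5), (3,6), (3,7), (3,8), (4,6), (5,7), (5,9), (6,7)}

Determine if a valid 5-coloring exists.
Yes, G is 5-colorable

A valid 5-coloring: color 1: [2, 3]; color 2: [0, 7, 9]; color 3: [4, 5, 8]; color 4: [1, 6].
(χ(G) = 4 ≤ 5.)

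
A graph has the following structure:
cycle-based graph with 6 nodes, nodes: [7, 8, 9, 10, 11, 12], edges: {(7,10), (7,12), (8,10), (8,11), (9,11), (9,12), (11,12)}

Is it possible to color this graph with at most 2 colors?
The clique on vertices [9, 11, 12] has size 3 > 2, so it alone needs 3 colors.

No, G is not 2-colorable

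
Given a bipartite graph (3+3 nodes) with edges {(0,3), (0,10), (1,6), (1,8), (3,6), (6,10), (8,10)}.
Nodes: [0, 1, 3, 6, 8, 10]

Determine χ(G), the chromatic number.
Clique number ω(G) = 2 (lower bound: χ ≥ ω).
The graph is bipartite (no odd cycle), so 2 colors suffice: χ(G) = 2.
A valid 2-coloring: color 1: [1, 3, 10]; color 2: [0, 6, 8].

χ(G) = 2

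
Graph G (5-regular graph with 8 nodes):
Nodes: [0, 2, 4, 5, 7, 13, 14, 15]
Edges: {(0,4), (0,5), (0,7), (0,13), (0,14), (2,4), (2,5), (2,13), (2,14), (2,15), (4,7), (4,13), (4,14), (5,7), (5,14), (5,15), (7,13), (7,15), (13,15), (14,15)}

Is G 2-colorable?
The clique on vertices [0, 4, 7, 13] has size 4 > 2, so it alone needs 4 colors.

No, G is not 2-colorable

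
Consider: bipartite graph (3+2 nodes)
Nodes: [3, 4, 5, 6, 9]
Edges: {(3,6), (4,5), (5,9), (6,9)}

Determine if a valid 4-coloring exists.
A valid 4-coloring: color 1: [3, 4, 9]; color 2: [5, 6].
(χ(G) = 2 ≤ 4.)

Yes, G is 4-colorable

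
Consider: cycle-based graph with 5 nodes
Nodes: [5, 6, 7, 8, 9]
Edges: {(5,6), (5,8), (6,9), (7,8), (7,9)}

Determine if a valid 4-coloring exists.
A valid 4-coloring: color 1: [6, 7]; color 2: [8, 9]; color 3: [5].
(χ(G) = 3 ≤ 4.)

Yes, G is 4-colorable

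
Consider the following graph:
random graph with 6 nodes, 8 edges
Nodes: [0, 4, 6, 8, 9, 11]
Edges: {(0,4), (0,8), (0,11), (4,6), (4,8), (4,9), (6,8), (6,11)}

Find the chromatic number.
χ(G) = 3

Clique number ω(G) = 3 (lower bound: χ ≥ ω).
The clique on [0, 4, 8] has size 3, forcing χ ≥ 3, and the coloring below uses 3 colors, so χ(G) = 3.
A valid 3-coloring: color 1: [4, 11]; color 2: [8, 9]; color 3: [0, 6].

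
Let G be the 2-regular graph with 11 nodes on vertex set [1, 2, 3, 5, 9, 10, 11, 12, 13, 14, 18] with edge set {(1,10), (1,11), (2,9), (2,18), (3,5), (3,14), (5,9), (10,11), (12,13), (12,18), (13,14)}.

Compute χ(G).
χ(G) = 3

Clique number ω(G) = 3 (lower bound: χ ≥ ω).
The clique on [1, 10, 11] has size 3, forcing χ ≥ 3, and the coloring below uses 3 colors, so χ(G) = 3.
A valid 3-coloring: color 1: [3, 9, 11, 13, 18]; color 2: [1, 2, 5, 12, 14]; color 3: [10].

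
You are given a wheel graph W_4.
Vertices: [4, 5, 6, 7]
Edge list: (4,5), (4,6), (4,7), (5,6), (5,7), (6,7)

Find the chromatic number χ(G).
Clique number ω(G) = 4 (lower bound: χ ≥ ω).
The clique on [4, 5, 6, 7] has size 4, forcing χ ≥ 4, and the coloring below uses 4 colors, so χ(G) = 4.
A valid 4-coloring: color 1: [5]; color 2: [6]; color 3: [7]; color 4: [4].

χ(G) = 4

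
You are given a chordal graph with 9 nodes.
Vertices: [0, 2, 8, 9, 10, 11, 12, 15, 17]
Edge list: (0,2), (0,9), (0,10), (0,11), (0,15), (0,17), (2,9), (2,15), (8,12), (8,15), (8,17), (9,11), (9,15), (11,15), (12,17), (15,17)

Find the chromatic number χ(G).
Clique number ω(G) = 4 (lower bound: χ ≥ ω).
The clique on [0, 2, 9, 15] has size 4, forcing χ ≥ 4, and the coloring below uses 4 colors, so χ(G) = 4.
A valid 4-coloring: color 1: [10, 12, 15]; color 2: [0, 8]; color 3: [9, 17]; color 4: [2, 11].

χ(G) = 4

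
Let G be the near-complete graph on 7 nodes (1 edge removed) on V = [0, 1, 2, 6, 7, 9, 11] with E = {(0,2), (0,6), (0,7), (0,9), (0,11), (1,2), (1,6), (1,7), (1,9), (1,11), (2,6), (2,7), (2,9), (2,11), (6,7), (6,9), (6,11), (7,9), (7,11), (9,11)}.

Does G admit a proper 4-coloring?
No, G is not 4-colorable

The clique on vertices [0, 2, 6, 7, 9, 11] has size 6 > 4, so it alone needs 6 colors.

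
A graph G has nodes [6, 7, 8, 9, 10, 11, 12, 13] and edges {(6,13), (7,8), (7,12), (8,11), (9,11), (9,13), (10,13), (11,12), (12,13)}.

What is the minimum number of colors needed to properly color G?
Clique number ω(G) = 2 (lower bound: χ ≥ ω).
The graph is bipartite (no odd cycle), so 2 colors suffice: χ(G) = 2.
A valid 2-coloring: color 1: [7, 11, 13]; color 2: [6, 8, 9, 10, 12].

χ(G) = 2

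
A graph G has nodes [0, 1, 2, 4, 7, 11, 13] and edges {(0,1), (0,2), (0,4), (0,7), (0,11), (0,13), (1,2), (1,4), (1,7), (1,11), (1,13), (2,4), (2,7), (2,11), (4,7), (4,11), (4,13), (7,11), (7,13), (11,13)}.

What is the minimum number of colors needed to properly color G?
χ(G) = 6

Clique number ω(G) = 6 (lower bound: χ ≥ ω).
The clique on [0, 1, 2, 4, 7, 11] has size 6, forcing χ ≥ 6, and the coloring below uses 6 colors, so χ(G) = 6.
A valid 6-coloring: color 1: [1]; color 2: [11]; color 3: [0]; color 4: [4]; color 5: [7]; color 6: [2, 13].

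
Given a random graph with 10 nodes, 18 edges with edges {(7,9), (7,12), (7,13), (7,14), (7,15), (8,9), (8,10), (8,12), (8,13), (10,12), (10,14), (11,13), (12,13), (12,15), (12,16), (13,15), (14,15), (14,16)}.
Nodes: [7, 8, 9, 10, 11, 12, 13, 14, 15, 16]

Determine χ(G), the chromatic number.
Clique number ω(G) = 4 (lower bound: χ ≥ ω).
The clique on [7, 12, 13, 15] has size 4, forcing χ ≥ 4, and the coloring below uses 4 colors, so χ(G) = 4.
A valid 4-coloring: color 1: [9, 11, 12, 14]; color 2: [10, 13, 16]; color 3: [7, 8]; color 4: [15].

χ(G) = 4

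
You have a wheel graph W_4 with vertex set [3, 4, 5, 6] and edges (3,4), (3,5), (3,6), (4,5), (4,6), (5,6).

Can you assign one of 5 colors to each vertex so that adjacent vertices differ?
Yes, G is 5-colorable

A valid 5-coloring: color 1: [6]; color 2: [5]; color 3: [3]; color 4: [4].
(χ(G) = 4 ≤ 5.)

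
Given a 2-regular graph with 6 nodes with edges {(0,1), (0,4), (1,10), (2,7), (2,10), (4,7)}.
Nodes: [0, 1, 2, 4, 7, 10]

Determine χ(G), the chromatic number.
χ(G) = 2

Clique number ω(G) = 2 (lower bound: χ ≥ ω).
The graph is bipartite (no odd cycle), so 2 colors suffice: χ(G) = 2.
A valid 2-coloring: color 1: [1, 2, 4]; color 2: [0, 7, 10].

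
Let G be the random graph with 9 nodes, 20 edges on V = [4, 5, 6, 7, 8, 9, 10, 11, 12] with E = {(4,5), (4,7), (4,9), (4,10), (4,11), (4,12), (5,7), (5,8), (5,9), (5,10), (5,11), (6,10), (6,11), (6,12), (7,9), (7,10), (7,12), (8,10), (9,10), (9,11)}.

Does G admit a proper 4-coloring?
The clique on vertices [4, 5, 7, 9, 10] has size 5 > 4, so it alone needs 5 colors.

No, G is not 4-colorable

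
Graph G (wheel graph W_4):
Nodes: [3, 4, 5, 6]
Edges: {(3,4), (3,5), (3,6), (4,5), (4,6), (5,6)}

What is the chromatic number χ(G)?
Clique number ω(G) = 4 (lower bound: χ ≥ ω).
The clique on [3, 4, 5, 6] has size 4, forcing χ ≥ 4, and the coloring below uses 4 colors, so χ(G) = 4.
A valid 4-coloring: color 1: [4]; color 2: [3]; color 3: [6]; color 4: [5].

χ(G) = 4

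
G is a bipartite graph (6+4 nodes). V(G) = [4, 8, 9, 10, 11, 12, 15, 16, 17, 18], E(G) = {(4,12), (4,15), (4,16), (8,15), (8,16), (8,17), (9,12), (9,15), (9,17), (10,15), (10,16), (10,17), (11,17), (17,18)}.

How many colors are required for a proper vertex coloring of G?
Clique number ω(G) = 2 (lower bound: χ ≥ ω).
The graph is bipartite (no odd cycle), so 2 colors suffice: χ(G) = 2.
A valid 2-coloring: color 1: [12, 15, 16, 17]; color 2: [4, 8, 9, 10, 11, 18].

χ(G) = 2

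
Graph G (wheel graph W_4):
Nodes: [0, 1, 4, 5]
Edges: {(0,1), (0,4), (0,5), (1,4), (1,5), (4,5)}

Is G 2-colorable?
The clique on vertices [0, 1, 4, 5] has size 4 > 2, so it alone needs 4 colors.

No, G is not 2-colorable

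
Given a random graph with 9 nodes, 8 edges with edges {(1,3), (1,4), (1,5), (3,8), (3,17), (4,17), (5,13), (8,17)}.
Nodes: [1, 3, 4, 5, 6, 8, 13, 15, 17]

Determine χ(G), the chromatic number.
Clique number ω(G) = 3 (lower bound: χ ≥ ω).
The clique on [3, 8, 17] has size 3, forcing χ ≥ 3, and the coloring below uses 3 colors, so χ(G) = 3.
A valid 3-coloring: color 1: [1, 6, 13, 15, 17]; color 2: [3, 4, 5]; color 3: [8].

χ(G) = 3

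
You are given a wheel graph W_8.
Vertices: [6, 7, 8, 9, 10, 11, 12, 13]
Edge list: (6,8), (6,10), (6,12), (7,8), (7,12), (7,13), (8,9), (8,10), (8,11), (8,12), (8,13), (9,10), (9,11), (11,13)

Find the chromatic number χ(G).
Clique number ω(G) = 3 (lower bound: χ ≥ ω).
Odd cycle [6, 10, 9, 11, 13, 7, 12] needs 3 colors (χ ≥ 3).
Vertex 8 is adjacent to every vertex of [6, 7, 9, 10, 11, 12, 13], which already need 3 colors among themselves, so 8 needs a new color (χ ≥ 4).
The coloring below uses 4 colors, so χ(G) = 4.
A valid 4-coloring: color 1: [8]; color 2: [6, 7, 9]; color 3: [10, 11, 12]; color 4: [13].

χ(G) = 4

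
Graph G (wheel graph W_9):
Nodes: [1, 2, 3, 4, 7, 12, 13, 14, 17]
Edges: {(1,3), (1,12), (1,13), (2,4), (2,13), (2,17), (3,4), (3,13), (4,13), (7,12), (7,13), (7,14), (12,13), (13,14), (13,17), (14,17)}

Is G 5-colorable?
Yes, G is 5-colorable

A valid 5-coloring: color 1: [13]; color 2: [2, 3, 12, 14]; color 3: [1, 4, 7, 17].
(χ(G) = 3 ≤ 5.)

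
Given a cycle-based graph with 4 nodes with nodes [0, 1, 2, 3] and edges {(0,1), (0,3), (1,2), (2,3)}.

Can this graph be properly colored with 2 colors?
A valid 2-coloring: color 1: [0, 2]; color 2: [1, 3].
(χ(G) = 2 ≤ 2.)

Yes, G is 2-colorable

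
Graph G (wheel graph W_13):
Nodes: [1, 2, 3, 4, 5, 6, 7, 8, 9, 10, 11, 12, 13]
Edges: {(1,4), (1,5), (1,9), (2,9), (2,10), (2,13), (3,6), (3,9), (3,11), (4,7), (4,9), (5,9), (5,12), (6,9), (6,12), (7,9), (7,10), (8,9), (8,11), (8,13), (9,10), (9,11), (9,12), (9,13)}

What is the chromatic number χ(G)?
Clique number ω(G) = 3 (lower bound: χ ≥ ω).
The clique on [1, 4, 9] has size 3, forcing χ ≥ 3, and the coloring below uses 3 colors, so χ(G) = 3.
A valid 3-coloring: color 1: [9]; color 2: [1, 2, 3, 7, 8, 12]; color 3: [4, 5, 6, 10, 11, 13].

χ(G) = 3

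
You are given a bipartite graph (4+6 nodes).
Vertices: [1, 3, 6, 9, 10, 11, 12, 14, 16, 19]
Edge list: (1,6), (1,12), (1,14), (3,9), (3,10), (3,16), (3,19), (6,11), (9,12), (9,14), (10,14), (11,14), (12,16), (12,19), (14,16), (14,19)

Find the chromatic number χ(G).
χ(G) = 2

Clique number ω(G) = 2 (lower bound: χ ≥ ω).
The graph is bipartite (no odd cycle), so 2 colors suffice: χ(G) = 2.
A valid 2-coloring: color 1: [3, 6, 12, 14]; color 2: [1, 9, 10, 11, 16, 19].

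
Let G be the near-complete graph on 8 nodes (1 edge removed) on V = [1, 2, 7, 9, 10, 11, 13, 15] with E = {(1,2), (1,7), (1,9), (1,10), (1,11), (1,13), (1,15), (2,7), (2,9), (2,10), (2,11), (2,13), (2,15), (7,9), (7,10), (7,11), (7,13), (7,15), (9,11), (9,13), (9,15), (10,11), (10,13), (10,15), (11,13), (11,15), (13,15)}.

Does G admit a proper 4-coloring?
No, G is not 4-colorable

The clique on vertices [1, 2, 7, 9, 11, 13, 15] has size 7 > 4, so it alone needs 7 colors.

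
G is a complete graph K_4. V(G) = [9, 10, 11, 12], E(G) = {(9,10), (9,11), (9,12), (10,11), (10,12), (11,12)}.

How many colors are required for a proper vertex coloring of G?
Clique number ω(G) = 4 (lower bound: χ ≥ ω).
The clique on [9, 10, 11, 12] has size 4, forcing χ ≥ 4, and the coloring below uses 4 colors, so χ(G) = 4.
A valid 4-coloring: color 1: [10]; color 2: [12]; color 3: [11]; color 4: [9].

χ(G) = 4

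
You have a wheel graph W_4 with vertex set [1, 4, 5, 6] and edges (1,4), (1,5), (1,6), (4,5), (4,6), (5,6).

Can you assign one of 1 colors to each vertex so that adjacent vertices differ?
No, G is not 1-colorable

The clique on vertices [1, 4, 5, 6] has size 4 > 1, so it alone needs 4 colors.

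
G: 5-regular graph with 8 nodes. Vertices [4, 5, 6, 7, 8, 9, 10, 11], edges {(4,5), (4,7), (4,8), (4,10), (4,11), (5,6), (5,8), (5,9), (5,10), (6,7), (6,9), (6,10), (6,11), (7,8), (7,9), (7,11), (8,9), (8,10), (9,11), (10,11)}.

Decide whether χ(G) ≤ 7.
Yes, G is 7-colorable

A valid 7-coloring: color 1: [4, 6]; color 2: [8, 11]; color 3: [5, 7]; color 4: [9, 10].
(χ(G) = 4 ≤ 7.)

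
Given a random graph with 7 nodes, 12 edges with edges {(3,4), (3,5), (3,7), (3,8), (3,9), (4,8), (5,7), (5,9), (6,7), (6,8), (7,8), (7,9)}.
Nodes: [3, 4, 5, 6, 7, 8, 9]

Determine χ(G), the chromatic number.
Clique number ω(G) = 4 (lower bound: χ ≥ ω).
The clique on [3, 5, 7, 9] has size 4, forcing χ ≥ 4, and the coloring below uses 4 colors, so χ(G) = 4.
A valid 4-coloring: color 1: [3, 6]; color 2: [4, 7]; color 3: [8, 9]; color 4: [5].

χ(G) = 4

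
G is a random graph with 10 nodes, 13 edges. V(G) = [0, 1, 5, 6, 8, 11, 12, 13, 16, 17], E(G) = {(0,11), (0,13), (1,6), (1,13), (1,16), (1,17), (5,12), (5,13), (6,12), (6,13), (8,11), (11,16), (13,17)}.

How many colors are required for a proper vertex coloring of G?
Clique number ω(G) = 3 (lower bound: χ ≥ ω).
The clique on [1, 13, 17] has size 3, forcing χ ≥ 3, and the coloring below uses 3 colors, so χ(G) = 3.
A valid 3-coloring: color 1: [8, 12, 13, 16]; color 2: [1, 5, 11]; color 3: [0, 6, 17].

χ(G) = 3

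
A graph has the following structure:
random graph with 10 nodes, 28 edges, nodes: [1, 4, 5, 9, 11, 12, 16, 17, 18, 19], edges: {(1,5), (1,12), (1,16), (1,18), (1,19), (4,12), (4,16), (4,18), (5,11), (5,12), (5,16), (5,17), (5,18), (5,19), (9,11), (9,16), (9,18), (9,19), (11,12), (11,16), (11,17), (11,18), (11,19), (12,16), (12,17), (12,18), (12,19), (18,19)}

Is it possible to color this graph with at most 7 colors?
Yes, G is 7-colorable

A valid 7-coloring: color 1: [9, 12]; color 2: [4, 5]; color 3: [1, 11]; color 4: [16, 17, 18]; color 5: [19].
(χ(G) = 5 ≤ 7.)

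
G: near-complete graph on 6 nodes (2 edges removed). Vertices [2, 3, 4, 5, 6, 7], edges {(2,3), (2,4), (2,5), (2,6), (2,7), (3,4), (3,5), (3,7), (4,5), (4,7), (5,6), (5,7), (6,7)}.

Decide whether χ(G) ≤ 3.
No, G is not 3-colorable

The clique on vertices [2, 3, 4, 5, 7] has size 5 > 3, so it alone needs 5 colors.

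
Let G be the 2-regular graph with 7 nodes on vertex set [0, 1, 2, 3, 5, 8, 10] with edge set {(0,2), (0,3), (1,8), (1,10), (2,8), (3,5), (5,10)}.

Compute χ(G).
χ(G) = 3

Clique number ω(G) = 2 (lower bound: χ ≥ ω).
Odd cycle [5, 3, 0, 2, 8, 1, 10] needs 3 colors (χ ≥ 3).
The coloring below uses 3 colors, so χ(G) = 3.
A valid 3-coloring: color 1: [1, 2, 5]; color 2: [3, 8, 10]; color 3: [0].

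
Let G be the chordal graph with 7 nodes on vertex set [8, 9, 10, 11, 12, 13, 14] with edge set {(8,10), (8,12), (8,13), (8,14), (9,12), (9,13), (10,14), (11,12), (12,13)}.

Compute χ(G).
χ(G) = 3

Clique number ω(G) = 3 (lower bound: χ ≥ ω).
The clique on [8, 10, 14] has size 3, forcing χ ≥ 3, and the coloring below uses 3 colors, so χ(G) = 3.
A valid 3-coloring: color 1: [8, 9, 11]; color 2: [10, 12]; color 3: [13, 14].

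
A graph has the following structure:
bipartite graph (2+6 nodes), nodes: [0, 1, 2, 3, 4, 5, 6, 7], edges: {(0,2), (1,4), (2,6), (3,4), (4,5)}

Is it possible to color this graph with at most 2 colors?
A valid 2-coloring: color 1: [2, 4, 7]; color 2: [0, 1, 3, 5, 6].
(χ(G) = 2 ≤ 2.)

Yes, G is 2-colorable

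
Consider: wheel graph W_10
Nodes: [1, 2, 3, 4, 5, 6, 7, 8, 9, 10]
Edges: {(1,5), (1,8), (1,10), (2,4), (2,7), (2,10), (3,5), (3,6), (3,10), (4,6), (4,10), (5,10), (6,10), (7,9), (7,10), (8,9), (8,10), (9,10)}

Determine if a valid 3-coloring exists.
No, G is not 3-colorable

Odd cycle [9, 7, 2, 4, 6, 3, 5, 1, 8] needs 3 colors (χ ≥ 3).
Vertex 10 is adjacent to every vertex of [1, 2, 3, 4, 5, 6, 7, 8, 9], which already need 3 colors among themselves, so 10 needs a new color (χ ≥ 4).
Hence χ(G) ≥ 4 > 3, so no proper 3-coloring exists.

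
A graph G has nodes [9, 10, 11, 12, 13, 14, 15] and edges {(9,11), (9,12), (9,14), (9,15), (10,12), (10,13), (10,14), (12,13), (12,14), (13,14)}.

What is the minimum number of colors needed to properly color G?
χ(G) = 4

Clique number ω(G) = 4 (lower bound: χ ≥ ω).
The clique on [10, 12, 13, 14] has size 4, forcing χ ≥ 4, and the coloring below uses 4 colors, so χ(G) = 4.
A valid 4-coloring: color 1: [11, 12, 15]; color 2: [14]; color 3: [9, 13]; color 4: [10].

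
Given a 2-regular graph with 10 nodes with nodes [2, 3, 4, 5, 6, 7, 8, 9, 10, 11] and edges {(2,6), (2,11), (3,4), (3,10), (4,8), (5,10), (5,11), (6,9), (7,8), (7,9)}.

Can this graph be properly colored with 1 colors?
No, G is not 1-colorable

Edge (2,11) forces its endpoints to differ, so 1 color is not enough.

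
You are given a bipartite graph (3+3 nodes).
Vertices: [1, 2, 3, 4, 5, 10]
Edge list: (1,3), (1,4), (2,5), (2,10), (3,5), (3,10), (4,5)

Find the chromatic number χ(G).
Clique number ω(G) = 2 (lower bound: χ ≥ ω).
The graph is bipartite (no odd cycle), so 2 colors suffice: χ(G) = 2.
A valid 2-coloring: color 1: [2, 3, 4]; color 2: [1, 5, 10].

χ(G) = 2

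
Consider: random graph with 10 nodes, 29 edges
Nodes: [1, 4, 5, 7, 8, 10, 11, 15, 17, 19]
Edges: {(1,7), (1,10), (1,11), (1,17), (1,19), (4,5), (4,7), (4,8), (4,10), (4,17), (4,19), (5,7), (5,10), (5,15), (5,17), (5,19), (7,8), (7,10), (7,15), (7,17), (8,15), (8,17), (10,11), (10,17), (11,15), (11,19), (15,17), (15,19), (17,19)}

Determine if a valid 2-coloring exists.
No, G is not 2-colorable

The clique on vertices [4, 5, 7, 10, 17] has size 5 > 2, so it alone needs 5 colors.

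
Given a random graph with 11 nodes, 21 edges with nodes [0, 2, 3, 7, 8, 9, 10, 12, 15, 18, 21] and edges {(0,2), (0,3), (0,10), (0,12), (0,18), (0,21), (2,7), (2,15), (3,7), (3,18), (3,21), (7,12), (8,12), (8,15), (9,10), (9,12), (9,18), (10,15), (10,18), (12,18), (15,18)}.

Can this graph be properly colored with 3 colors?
Yes, G is 3-colorable

A valid 3-coloring: color 1: [7, 8, 18, 21]; color 2: [0, 9, 15]; color 3: [2, 3, 10, 12].
(χ(G) = 3 ≤ 3.)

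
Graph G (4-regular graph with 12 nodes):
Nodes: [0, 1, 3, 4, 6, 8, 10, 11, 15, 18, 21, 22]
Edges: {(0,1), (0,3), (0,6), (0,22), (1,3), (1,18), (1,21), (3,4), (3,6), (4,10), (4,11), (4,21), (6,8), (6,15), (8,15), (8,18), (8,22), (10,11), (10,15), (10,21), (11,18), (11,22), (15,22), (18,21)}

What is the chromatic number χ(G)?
χ(G) = 3

Clique number ω(G) = 3 (lower bound: χ ≥ ω).
The clique on [0, 1, 3] has size 3, forcing χ ≥ 3, and the coloring below uses 3 colors, so χ(G) = 3.
A valid 3-coloring: color 1: [0, 4, 15, 18]; color 2: [1, 6, 10, 22]; color 3: [3, 8, 11, 21].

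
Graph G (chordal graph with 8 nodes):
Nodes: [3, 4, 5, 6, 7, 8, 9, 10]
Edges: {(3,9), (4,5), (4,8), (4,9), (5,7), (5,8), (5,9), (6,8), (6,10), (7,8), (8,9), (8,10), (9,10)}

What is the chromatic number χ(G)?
χ(G) = 4

Clique number ω(G) = 4 (lower bound: χ ≥ ω).
The clique on [4, 5, 8, 9] has size 4, forcing χ ≥ 4, and the coloring below uses 4 colors, so χ(G) = 4.
A valid 4-coloring: color 1: [3, 8]; color 2: [6, 7, 9]; color 3: [5, 10]; color 4: [4].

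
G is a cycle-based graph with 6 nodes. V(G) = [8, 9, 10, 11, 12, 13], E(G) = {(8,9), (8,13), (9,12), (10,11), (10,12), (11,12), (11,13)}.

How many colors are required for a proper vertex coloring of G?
χ(G) = 3

Clique number ω(G) = 3 (lower bound: χ ≥ ω).
The clique on [10, 11, 12] has size 3, forcing χ ≥ 3, and the coloring below uses 3 colors, so χ(G) = 3.
A valid 3-coloring: color 1: [8, 12]; color 2: [9, 11]; color 3: [10, 13].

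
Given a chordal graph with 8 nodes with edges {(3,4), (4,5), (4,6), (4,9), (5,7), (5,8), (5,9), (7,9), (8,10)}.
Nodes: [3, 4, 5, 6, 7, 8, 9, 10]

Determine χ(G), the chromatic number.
χ(G) = 3

Clique number ω(G) = 3 (lower bound: χ ≥ ω).
The clique on [4, 5, 9] has size 3, forcing χ ≥ 3, and the coloring below uses 3 colors, so χ(G) = 3.
A valid 3-coloring: color 1: [3, 5, 6, 10]; color 2: [4, 7, 8]; color 3: [9].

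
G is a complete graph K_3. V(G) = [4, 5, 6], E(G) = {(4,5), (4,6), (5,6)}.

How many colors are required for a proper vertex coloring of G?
Clique number ω(G) = 3 (lower bound: χ ≥ ω).
The clique on [4, 5, 6] has size 3, forcing χ ≥ 3, and the coloring below uses 3 colors, so χ(G) = 3.
A valid 3-coloring: color 1: [6]; color 2: [5]; color 3: [4].

χ(G) = 3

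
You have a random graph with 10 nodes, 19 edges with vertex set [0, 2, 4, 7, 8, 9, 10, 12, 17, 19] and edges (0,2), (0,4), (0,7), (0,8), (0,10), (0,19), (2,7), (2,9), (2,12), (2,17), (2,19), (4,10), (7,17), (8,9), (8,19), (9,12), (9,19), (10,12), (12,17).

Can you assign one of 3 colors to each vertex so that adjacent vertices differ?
Yes, G is 3-colorable

A valid 3-coloring: color 1: [0, 9, 17]; color 2: [2, 8, 10]; color 3: [4, 7, 12, 19].
(χ(G) = 3 ≤ 3.)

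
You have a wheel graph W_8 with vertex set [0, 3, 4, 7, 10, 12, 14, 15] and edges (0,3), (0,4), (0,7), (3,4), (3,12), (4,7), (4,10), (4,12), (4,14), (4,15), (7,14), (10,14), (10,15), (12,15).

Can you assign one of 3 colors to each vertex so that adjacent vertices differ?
No, G is not 3-colorable

Odd cycle [10, 14, 7, 0, 3, 12, 15] needs 3 colors (χ ≥ 3).
Vertex 4 is adjacent to every vertex of [0, 3, 7, 10, 12, 14, 15], which already need 3 colors among themselves, so 4 needs a new color (χ ≥ 4).
Hence χ(G) ≥ 4 > 3, so no proper 3-coloring exists.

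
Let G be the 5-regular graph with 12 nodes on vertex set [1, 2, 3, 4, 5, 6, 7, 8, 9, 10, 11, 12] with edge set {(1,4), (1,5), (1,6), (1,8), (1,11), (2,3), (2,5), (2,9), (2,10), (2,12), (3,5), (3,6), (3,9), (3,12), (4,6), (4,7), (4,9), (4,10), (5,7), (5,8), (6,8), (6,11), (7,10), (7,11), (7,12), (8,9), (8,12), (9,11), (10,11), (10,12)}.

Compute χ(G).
χ(G) = 4

Clique number ω(G) = 3 (lower bound: χ ≥ ω).
Suppose a proper 3-coloring c exists. The clique [1, 4, 6] takes 3 distinct colors; by symmetry let c(1) = 1, c(4) = 2, c(6) = 3.
- Vertex 8: neighbors [1, 6] already have colors [1, 3] ⇒ c(8) = 2.
- Vertex 5: neighbors [1, 8] already have colors [1, 2] ⇒ c(5) = 3.
- Vertex 7: neighbors [4, 5] already have colors [2, 3] ⇒ c(7) = 1.
- Vertex 10: neighbors [7, 4] already have colors [1, 2] ⇒ c(10) = 3.
- Vertex 12: neighbors [7, 8, 10] already have colors [1, 2, 3] — all 3 colors blocked. Contradiction.
The forced assignments end in a contradiction, so G has no proper 3-coloring (χ ≥ 4).
The coloring below uses 4 colors, so χ(G) = 4.
A valid 4-coloring: color 1: [3, 8, 10]; color 2: [4, 5, 11, 12]; color 3: [1, 2, 7]; color 4: [6, 9].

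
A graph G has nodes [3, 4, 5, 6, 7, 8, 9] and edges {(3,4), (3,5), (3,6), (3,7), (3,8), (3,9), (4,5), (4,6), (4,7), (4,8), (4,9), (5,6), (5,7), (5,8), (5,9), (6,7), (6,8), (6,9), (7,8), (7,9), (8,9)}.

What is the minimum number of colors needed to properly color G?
χ(G) = 7

Clique number ω(G) = 7 (lower bound: χ ≥ ω).
The clique on [3, 4, 5, 6, 7, 8, 9] has size 7, forcing χ ≥ 7, and the coloring below uses 7 colors, so χ(G) = 7.
A valid 7-coloring: color 1: [8]; color 2: [7]; color 3: [5]; color 4: [9]; color 5: [4]; color 6: [6]; color 7: [3].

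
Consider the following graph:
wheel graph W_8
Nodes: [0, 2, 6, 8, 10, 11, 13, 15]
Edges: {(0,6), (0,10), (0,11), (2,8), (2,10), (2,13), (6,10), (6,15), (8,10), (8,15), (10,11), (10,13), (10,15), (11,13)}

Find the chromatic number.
Clique number ω(G) = 3 (lower bound: χ ≥ ω).
Odd cycle [13, 2, 8, 15, 6, 0, 11] needs 3 colors (χ ≥ 3).
Vertex 10 is adjacent to every vertex of [0, 2, 6, 8, 11, 13, 15], which already need 3 colors among themselves, so 10 needs a new color (χ ≥ 4).
The coloring below uses 4 colors, so χ(G) = 4.
A valid 4-coloring: color 1: [10]; color 2: [0, 8, 13]; color 3: [2, 11, 15]; color 4: [6].

χ(G) = 4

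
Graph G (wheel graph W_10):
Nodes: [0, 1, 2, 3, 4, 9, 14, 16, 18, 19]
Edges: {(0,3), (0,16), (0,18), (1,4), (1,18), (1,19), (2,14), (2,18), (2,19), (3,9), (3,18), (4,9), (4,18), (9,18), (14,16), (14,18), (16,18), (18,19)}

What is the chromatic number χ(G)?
χ(G) = 4

Clique number ω(G) = 3 (lower bound: χ ≥ ω).
Odd cycle [3, 0, 16, 14, 2, 19, 1, 4, 9] needs 3 colors (χ ≥ 3).
Vertex 18 is adjacent to every vertex of [0, 1, 2, 3, 4, 9, 14, 16, 19], which already need 3 colors among themselves, so 18 needs a new color (χ ≥ 4).
The coloring below uses 4 colors, so χ(G) = 4.
A valid 4-coloring: color 1: [18]; color 2: [2, 3, 4, 16]; color 3: [0, 9, 14, 19]; color 4: [1].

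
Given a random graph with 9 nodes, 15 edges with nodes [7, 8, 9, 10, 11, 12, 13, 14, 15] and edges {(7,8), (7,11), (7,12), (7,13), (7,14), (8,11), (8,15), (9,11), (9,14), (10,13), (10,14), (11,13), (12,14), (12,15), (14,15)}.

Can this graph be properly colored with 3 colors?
A valid 3-coloring: color 1: [11, 14]; color 2: [7, 9, 10, 15]; color 3: [8, 12, 13].
(χ(G) = 3 ≤ 3.)

Yes, G is 3-colorable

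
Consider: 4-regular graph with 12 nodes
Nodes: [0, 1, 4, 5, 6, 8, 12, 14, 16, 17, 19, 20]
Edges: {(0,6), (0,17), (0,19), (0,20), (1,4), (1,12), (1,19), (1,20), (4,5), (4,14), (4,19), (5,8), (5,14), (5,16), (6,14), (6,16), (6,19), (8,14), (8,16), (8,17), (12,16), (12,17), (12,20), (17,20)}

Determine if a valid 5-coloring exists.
A valid 5-coloring: color 1: [14, 16, 19, 20]; color 2: [0, 4, 8, 12]; color 3: [1, 5, 6, 17].
(χ(G) = 3 ≤ 5.)

Yes, G is 5-colorable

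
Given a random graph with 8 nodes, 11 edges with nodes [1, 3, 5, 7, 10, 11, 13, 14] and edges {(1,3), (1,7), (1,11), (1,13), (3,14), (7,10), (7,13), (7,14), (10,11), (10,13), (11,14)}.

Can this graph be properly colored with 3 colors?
A valid 3-coloring: color 1: [1, 5, 10, 14]; color 2: [3, 7, 11]; color 3: [13].
(χ(G) = 3 ≤ 3.)

Yes, G is 3-colorable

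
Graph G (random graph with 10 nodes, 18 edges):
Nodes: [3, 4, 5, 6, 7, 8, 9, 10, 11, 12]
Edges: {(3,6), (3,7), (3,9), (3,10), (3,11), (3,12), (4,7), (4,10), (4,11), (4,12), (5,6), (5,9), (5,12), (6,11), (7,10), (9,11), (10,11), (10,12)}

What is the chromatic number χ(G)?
Clique number ω(G) = 3 (lower bound: χ ≥ ω).
The clique on [3, 9, 11] has size 3, forcing χ ≥ 3, and the coloring below uses 3 colors, so χ(G) = 3.
A valid 3-coloring: color 1: [3, 4, 5, 8]; color 2: [7, 11, 12]; color 3: [6, 9, 10].

χ(G) = 3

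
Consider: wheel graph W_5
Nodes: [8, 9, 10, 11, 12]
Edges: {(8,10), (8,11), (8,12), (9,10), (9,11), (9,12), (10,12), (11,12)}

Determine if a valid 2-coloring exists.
No, G is not 2-colorable

The clique on vertices [8, 10, 12] has size 3 > 2, so it alone needs 3 colors.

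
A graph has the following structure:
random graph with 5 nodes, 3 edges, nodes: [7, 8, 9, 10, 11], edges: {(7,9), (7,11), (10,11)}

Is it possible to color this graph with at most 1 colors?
No, G is not 1-colorable

Edge (10,11) forces its endpoints to differ, so 1 color is not enough.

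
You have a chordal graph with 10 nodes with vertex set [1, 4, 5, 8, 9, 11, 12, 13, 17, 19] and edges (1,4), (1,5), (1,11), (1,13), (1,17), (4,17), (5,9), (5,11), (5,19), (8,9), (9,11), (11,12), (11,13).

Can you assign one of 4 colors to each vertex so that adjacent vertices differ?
A valid 4-coloring: color 1: [4, 8, 11, 19]; color 2: [1, 9, 12]; color 3: [5, 13, 17].
(χ(G) = 3 ≤ 4.)

Yes, G is 4-colorable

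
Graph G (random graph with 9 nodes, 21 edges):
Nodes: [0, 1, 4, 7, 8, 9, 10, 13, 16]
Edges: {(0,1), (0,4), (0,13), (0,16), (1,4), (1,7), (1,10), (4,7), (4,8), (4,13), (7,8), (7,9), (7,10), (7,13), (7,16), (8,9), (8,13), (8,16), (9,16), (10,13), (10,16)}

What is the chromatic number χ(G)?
Clique number ω(G) = 4 (lower bound: χ ≥ ω).
The clique on [7, 8, 9, 16] has size 4, forcing χ ≥ 4, and the coloring below uses 4 colors, so χ(G) = 4.
A valid 4-coloring: color 1: [0, 7]; color 2: [4, 16]; color 3: [8, 10]; color 4: [1, 9, 13].

χ(G) = 4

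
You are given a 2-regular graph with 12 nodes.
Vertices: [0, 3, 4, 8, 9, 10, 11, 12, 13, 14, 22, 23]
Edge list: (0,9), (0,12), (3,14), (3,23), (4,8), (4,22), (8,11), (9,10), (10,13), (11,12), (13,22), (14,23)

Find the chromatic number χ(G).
Clique number ω(G) = 3 (lower bound: χ ≥ ω).
The clique on [3, 14, 23] has size 3, forcing χ ≥ 3, and the coloring below uses 3 colors, so χ(G) = 3.
A valid 3-coloring: color 1: [0, 4, 10, 11, 23]; color 2: [8, 9, 12, 13, 14]; color 3: [3, 22].

χ(G) = 3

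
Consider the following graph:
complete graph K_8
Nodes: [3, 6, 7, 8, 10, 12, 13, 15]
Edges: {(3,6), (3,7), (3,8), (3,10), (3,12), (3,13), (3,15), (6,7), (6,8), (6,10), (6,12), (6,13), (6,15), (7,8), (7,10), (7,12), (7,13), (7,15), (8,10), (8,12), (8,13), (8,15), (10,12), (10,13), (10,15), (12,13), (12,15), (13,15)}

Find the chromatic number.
Clique number ω(G) = 8 (lower bound: χ ≥ ω).
The clique on [3, 6, 7, 8, 10, 12, 13, 15] has size 8, forcing χ ≥ 8, and the coloring below uses 8 colors, so χ(G) = 8.
A valid 8-coloring: color 1: [13]; color 2: [3]; color 3: [10]; color 4: [15]; color 5: [6]; color 6: [8]; color 7: [7]; color 8: [12].

χ(G) = 8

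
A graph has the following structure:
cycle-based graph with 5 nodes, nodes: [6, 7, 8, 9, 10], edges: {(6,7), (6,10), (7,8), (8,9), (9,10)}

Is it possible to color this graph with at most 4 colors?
A valid 4-coloring: color 1: [6, 8]; color 2: [7, 9]; color 3: [10].
(χ(G) = 3 ≤ 4.)

Yes, G is 4-colorable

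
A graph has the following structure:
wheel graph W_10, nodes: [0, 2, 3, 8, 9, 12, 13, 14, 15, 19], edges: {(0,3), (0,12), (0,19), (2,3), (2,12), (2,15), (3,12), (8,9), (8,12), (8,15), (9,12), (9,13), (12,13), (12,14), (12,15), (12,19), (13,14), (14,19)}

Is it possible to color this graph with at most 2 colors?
No, G is not 2-colorable

The clique on vertices [0, 3, 12] has size 3 > 2, so it alone needs 3 colors.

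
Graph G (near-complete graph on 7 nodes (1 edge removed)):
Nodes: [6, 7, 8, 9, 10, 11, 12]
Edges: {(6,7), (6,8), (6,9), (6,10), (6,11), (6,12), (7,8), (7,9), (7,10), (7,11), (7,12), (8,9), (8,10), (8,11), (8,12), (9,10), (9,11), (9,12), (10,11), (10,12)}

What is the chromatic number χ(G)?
Clique number ω(G) = 6 (lower bound: χ ≥ ω).
The clique on [6, 7, 8, 9, 10, 11] has size 6, forcing χ ≥ 6, and the coloring below uses 6 colors, so χ(G) = 6.
A valid 6-coloring: color 1: [8]; color 2: [7]; color 3: [9]; color 4: [10]; color 5: [6]; color 6: [11, 12].

χ(G) = 6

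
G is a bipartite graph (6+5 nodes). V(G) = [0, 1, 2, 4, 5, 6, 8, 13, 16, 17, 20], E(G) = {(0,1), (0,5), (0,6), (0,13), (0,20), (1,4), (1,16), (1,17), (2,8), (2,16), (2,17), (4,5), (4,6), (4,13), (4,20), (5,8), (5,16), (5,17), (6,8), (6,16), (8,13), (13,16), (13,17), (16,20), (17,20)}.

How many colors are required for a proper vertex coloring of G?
χ(G) = 2

Clique number ω(G) = 2 (lower bound: χ ≥ ω).
The graph is bipartite (no odd cycle), so 2 colors suffice: χ(G) = 2.
A valid 2-coloring: color 1: [0, 4, 8, 16, 17]; color 2: [1, 2, 5, 6, 13, 20].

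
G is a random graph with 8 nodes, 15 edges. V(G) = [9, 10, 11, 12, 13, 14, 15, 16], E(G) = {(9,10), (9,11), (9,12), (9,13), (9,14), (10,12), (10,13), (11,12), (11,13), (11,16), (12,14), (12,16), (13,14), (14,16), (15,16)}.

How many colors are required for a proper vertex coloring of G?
χ(G) = 3

Clique number ω(G) = 3 (lower bound: χ ≥ ω).
The clique on [11, 12, 16] has size 3, forcing χ ≥ 3, and the coloring below uses 3 colors, so χ(G) = 3.
A valid 3-coloring: color 1: [9, 16]; color 2: [12, 13, 15]; color 3: [10, 11, 14].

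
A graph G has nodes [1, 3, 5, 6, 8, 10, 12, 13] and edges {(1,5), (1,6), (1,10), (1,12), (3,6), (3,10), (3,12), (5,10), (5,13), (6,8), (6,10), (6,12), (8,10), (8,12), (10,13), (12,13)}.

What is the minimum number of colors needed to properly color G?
χ(G) = 3

Clique number ω(G) = 3 (lower bound: χ ≥ ω).
The clique on [5, 10, 13] has size 3, forcing χ ≥ 3, and the coloring below uses 3 colors, so χ(G) = 3.
A valid 3-coloring: color 1: [10, 12]; color 2: [5, 6]; color 3: [1, 3, 8, 13].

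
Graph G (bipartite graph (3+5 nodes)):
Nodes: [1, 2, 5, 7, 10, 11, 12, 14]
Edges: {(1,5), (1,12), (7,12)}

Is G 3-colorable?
Yes, G is 3-colorable

A valid 3-coloring: color 1: [2, 5, 10, 11, 12, 14]; color 2: [1, 7].
(χ(G) = 2 ≤ 3.)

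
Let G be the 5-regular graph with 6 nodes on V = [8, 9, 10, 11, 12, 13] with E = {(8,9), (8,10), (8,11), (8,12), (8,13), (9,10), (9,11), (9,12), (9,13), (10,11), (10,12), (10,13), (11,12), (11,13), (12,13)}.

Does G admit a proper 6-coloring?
A valid 6-coloring: color 1: [13]; color 2: [12]; color 3: [8]; color 4: [11]; color 5: [9]; color 6: [10].
(χ(G) = 6 ≤ 6.)

Yes, G is 6-colorable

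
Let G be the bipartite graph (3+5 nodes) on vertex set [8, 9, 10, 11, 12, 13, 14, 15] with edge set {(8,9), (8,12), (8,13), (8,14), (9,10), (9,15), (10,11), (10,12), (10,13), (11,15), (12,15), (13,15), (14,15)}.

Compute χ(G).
χ(G) = 2

Clique number ω(G) = 2 (lower bound: χ ≥ ω).
The graph is bipartite (no odd cycle), so 2 colors suffice: χ(G) = 2.
A valid 2-coloring: color 1: [8, 10, 15]; color 2: [9, 11, 12, 13, 14].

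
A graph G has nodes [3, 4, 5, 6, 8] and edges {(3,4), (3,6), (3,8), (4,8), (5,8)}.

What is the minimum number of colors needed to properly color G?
Clique number ω(G) = 3 (lower bound: χ ≥ ω).
The clique on [3, 4, 8] has size 3, forcing χ ≥ 3, and the coloring below uses 3 colors, so χ(G) = 3.
A valid 3-coloring: color 1: [3, 5]; color 2: [6, 8]; color 3: [4].

χ(G) = 3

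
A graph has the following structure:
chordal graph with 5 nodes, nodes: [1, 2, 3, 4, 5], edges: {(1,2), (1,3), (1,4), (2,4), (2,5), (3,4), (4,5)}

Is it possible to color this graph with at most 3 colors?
Yes, G is 3-colorable

A valid 3-coloring: color 1: [4]; color 2: [2, 3]; color 3: [1, 5].
(χ(G) = 3 ≤ 3.)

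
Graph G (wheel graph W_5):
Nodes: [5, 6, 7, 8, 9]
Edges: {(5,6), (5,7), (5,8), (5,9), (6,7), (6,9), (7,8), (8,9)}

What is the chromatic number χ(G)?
χ(G) = 3

Clique number ω(G) = 3 (lower bound: χ ≥ ω).
The clique on [5, 8, 9] has size 3, forcing χ ≥ 3, and the coloring below uses 3 colors, so χ(G) = 3.
A valid 3-coloring: color 1: [5]; color 2: [7, 9]; color 3: [6, 8].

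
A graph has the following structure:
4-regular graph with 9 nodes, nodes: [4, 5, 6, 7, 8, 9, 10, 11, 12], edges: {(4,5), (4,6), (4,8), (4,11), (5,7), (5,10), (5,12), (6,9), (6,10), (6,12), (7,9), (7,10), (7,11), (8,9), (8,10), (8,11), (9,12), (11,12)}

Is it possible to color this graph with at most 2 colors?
The clique on vertices [4, 8, 11] has size 3 > 2, so it alone needs 3 colors.

No, G is not 2-colorable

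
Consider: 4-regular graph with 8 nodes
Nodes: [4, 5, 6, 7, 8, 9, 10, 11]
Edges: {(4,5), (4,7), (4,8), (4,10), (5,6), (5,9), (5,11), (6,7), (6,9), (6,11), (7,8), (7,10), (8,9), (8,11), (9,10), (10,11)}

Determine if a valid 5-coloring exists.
Yes, G is 5-colorable

A valid 5-coloring: color 1: [4, 6]; color 2: [7, 9, 11]; color 3: [5, 8, 10].
(χ(G) = 3 ≤ 5.)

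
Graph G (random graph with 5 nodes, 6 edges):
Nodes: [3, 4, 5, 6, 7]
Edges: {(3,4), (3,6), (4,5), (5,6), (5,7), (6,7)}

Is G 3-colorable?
Yes, G is 3-colorable

A valid 3-coloring: color 1: [3, 5]; color 2: [4, 6]; color 3: [7].
(χ(G) = 3 ≤ 3.)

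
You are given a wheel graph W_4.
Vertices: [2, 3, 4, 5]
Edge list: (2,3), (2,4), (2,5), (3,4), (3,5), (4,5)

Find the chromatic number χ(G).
Clique number ω(G) = 4 (lower bound: χ ≥ ω).
The clique on [2, 3, 4, 5] has size 4, forcing χ ≥ 4, and the coloring below uses 4 colors, so χ(G) = 4.
A valid 4-coloring: color 1: [2]; color 2: [4]; color 3: [5]; color 4: [3].

χ(G) = 4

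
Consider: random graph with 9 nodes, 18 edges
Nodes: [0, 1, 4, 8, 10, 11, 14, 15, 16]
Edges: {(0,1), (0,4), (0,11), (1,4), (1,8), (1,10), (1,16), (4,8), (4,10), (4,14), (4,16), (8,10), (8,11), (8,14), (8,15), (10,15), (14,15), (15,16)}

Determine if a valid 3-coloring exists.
The clique on vertices [1, 4, 8, 10] has size 4 > 3, so it alone needs 4 colors.

No, G is not 3-colorable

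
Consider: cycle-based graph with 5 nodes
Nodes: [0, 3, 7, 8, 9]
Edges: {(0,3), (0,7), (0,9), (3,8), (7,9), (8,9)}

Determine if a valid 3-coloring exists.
Yes, G is 3-colorable

A valid 3-coloring: color 1: [0, 8]; color 2: [3, 9]; color 3: [7].
(χ(G) = 3 ≤ 3.)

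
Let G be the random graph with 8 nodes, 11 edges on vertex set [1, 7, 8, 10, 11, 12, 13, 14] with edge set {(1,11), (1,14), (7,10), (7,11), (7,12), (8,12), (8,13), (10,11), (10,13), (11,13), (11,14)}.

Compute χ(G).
χ(G) = 3

Clique number ω(G) = 3 (lower bound: χ ≥ ω).
The clique on [1, 11, 14] has size 3, forcing χ ≥ 3, and the coloring below uses 3 colors, so χ(G) = 3.
A valid 3-coloring: color 1: [8, 11]; color 2: [10, 12, 14]; color 3: [1, 7, 13].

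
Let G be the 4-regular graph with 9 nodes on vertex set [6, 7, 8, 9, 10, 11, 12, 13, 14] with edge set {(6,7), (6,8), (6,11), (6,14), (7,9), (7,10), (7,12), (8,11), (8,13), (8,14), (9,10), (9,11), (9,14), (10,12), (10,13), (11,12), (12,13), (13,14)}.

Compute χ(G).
Clique number ω(G) = 3 (lower bound: χ ≥ ω).
Suppose a proper 3-coloring c exists. The clique [6, 8, 11] takes 3 distinct colors; by symmetry let c(6) = 1, c(8) = 2, c(11) = 3.
- Vertex 14: neighbors [6, 8] already have colors [1, 2] ⇒ c(14) = 3.
- Vertex 13: neighbors [8, 14] already have colors [2, 3] ⇒ c(13) = 1.
- Vertex 12: neighbors [13, 11] already have colors [1, 3] ⇒ c(12) = 2.
- Vertex 7: neighbors [6, 12] already have colors [1, 2] ⇒ c(7) = 3.
- Vertex 10: neighbors [13, 12, 7] already have colors [1, 2, 3] — all 3 colors blocked. Contradiction.
The forced assignments end in a contradiction, so G has no proper 3-coloring (χ ≥ 4).
The coloring below uses 4 colors, so χ(G) = 4.
A valid 4-coloring: color 1: [7, 11, 13]; color 2: [8, 9, 12]; color 3: [10, 14]; color 4: [6].

χ(G) = 4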